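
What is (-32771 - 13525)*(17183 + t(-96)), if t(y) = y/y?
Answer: -795550464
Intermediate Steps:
t(y) = 1
(-32771 - 13525)*(17183 + t(-96)) = (-32771 - 13525)*(17183 + 1) = -46296*17184 = -795550464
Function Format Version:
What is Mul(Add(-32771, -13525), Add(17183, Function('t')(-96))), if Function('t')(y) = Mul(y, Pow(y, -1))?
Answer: -795550464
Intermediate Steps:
Function('t')(y) = 1
Mul(Add(-32771, -13525), Add(17183, Function('t')(-96))) = Mul(Add(-32771, -13525), Add(17183, 1)) = Mul(-46296, 17184) = -795550464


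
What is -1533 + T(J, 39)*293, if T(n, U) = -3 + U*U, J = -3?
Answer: 443241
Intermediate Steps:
T(n, U) = -3 + U**2
-1533 + T(J, 39)*293 = -1533 + (-3 + 39**2)*293 = -1533 + (-3 + 1521)*293 = -1533 + 1518*293 = -1533 + 444774 = 443241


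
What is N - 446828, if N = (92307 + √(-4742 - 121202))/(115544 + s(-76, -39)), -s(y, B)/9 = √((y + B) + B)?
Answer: -271151570911976/606837655 - 126*√24739/6675214205 + 10504*I*√31486/606837655 + 830763*I*√154/13350428410 ≈ -4.4683e+5 + 0.0038437*I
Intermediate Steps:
s(y, B) = -9*√(y + 2*B) (s(y, B) = -9*√((y + B) + B) = -9*√((B + y) + B) = -9*√(y + 2*B))
N = (92307 + 2*I*√31486)/(115544 - 9*I*√154) (N = (92307 + √(-4742 - 121202))/(115544 - 9*√(-76 + 2*(-39))) = (92307 + √(-125944))/(115544 - 9*√(-76 - 78)) = (92307 + 2*I*√31486)/(115544 - 9*I*√154) ≈ 0.79889 + 0.0038437*I)
N - 446828 = (484796364/606837655 - 126*√24739/6675214205 + 10504*I*√31486/606837655 + 830763*I*√154/13350428410) - 446828 = -271151570911976/606837655 - 126*√24739/6675214205 + 10504*I*√31486/606837655 + 830763*I*√154/13350428410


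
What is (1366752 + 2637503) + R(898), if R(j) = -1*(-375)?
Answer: 4004630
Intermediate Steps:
R(j) = 375
(1366752 + 2637503) + R(898) = (1366752 + 2637503) + 375 = 4004255 + 375 = 4004630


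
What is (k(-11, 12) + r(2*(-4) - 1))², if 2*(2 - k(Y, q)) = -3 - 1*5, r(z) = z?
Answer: 9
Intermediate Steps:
k(Y, q) = 6 (k(Y, q) = 2 - (-3 - 1*5)/2 = 2 - (-3 - 5)/2 = 2 - ½*(-8) = 2 + 4 = 6)
(k(-11, 12) + r(2*(-4) - 1))² = (6 + (2*(-4) - 1))² = (6 + (-8 - 1))² = (6 - 9)² = (-3)² = 9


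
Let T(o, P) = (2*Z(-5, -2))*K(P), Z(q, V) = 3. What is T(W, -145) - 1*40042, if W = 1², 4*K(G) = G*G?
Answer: -17009/2 ≈ -8504.5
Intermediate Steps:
K(G) = G²/4 (K(G) = (G*G)/4 = G²/4)
W = 1
T(o, P) = 3*P²/2 (T(o, P) = (2*3)*(P²/4) = 6*(P²/4) = 3*P²/2)
T(W, -145) - 1*40042 = (3/2)*(-145)² - 1*40042 = (3/2)*21025 - 40042 = 63075/2 - 40042 = -17009/2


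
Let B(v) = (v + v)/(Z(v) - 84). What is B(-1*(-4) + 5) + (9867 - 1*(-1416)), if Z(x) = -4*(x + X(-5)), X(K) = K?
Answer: 564141/50 ≈ 11283.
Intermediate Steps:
Z(x) = 20 - 4*x (Z(x) = -4*(x - 5) = -4*(-5 + x) = 20 - 4*x)
B(v) = 2*v/(-64 - 4*v) (B(v) = (v + v)/((20 - 4*v) - 84) = (2*v)/(-64 - 4*v) = 2*v/(-64 - 4*v))
B(-1*(-4) + 5) + (9867 - 1*(-1416)) = -(-1*(-4) + 5)/(32 + 2*(-1*(-4) + 5)) + (9867 - 1*(-1416)) = -(4 + 5)/(32 + 2*(4 + 5)) + (9867 + 1416) = -1*9/(32 + 2*9) + 11283 = -1*9/(32 + 18) + 11283 = -1*9/50 + 11283 = -1*9*1/50 + 11283 = -9/50 + 11283 = 564141/50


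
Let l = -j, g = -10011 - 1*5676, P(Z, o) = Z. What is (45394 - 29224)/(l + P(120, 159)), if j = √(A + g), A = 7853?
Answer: 970200/11117 + 8085*I*√7834/11117 ≈ 87.272 + 64.37*I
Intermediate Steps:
g = -15687 (g = -10011 - 5676 = -15687)
j = I*√7834 (j = √(7853 - 15687) = √(-7834) = I*√7834 ≈ 88.51*I)
l = -I*√7834 ≈ -88.51*I
(45394 - 29224)/(l + P(120, 159)) = (45394 - 29224)/(-I*√7834 + 120) = 16170/(120 - I*√7834)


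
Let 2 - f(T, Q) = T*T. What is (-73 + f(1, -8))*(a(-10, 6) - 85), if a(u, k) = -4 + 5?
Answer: 6048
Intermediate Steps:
a(u, k) = 1
f(T, Q) = 2 - T² (f(T, Q) = 2 - T*T = 2 - T²)
(-73 + f(1, -8))*(a(-10, 6) - 85) = (-73 + (2 - 1*1²))*(1 - 85) = (-73 + (2 - 1*1))*(-84) = (-73 + (2 - 1))*(-84) = (-73 + 1)*(-84) = -72*(-84) = 6048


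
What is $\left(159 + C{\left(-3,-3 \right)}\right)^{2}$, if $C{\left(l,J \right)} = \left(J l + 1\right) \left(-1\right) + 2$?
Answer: $22801$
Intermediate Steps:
$C{\left(l,J \right)} = 1 - J l$ ($C{\left(l,J \right)} = \left(1 + J l\right) \left(-1\right) + 2 = \left(-1 - J l\right) + 2 = 1 - J l$)
$\left(159 + C{\left(-3,-3 \right)}\right)^{2} = \left(159 + \left(1 - \left(-3\right) \left(-3\right)\right)\right)^{2} = \left(159 + \left(1 - 9\right)\right)^{2} = \left(159 - 8\right)^{2} = 151^{2} = 22801$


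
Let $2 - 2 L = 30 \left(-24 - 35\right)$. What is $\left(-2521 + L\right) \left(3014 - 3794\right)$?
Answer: $1275300$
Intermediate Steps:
$L = 886$ ($L = 1 - \frac{30 \left(-24 - 35\right)}{2} = 1 - \frac{30 \left(-59\right)}{2} = 1 - -885 = 1 + 885 = 886$)
$\left(-2521 + L\right) \left(3014 - 3794\right) = \left(-2521 + 886\right) \left(3014 - 3794\right) = \left(-1635\right) \left(-780\right) = 1275300$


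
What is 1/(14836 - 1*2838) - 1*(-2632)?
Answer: 31578737/11998 ≈ 2632.0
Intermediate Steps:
1/(14836 - 1*2838) - 1*(-2632) = 1/(14836 - 2838) + 2632 = 1/11998 + 2632 = 31578737/11998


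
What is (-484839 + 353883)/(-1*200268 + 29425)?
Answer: 130956/170843 ≈ 0.76653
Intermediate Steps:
(-484839 + 353883)/(-1*200268 + 29425) = -130956/(-200268 + 29425) = -130956/(-170843) = -130956*(-1/170843) = 130956/170843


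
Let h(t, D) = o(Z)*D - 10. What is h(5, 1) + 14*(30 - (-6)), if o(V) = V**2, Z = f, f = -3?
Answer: 503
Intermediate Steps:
Z = -3
h(t, D) = -10 + 9*D (h(t, D) = (-3)**2*D - 10 = 9*D - 10 = -10 + 9*D)
h(5, 1) + 14*(30 - (-6)) = (-10 + 9*1) + 14*(30 - (-6)) = (-10 + 9) + 14*(30 - 1*(-6)) = -1 + 14*(30 + 6) = -1 + 14*36 = -1 + 504 = 503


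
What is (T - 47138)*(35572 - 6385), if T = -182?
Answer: -1381128840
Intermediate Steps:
(T - 47138)*(35572 - 6385) = (-182 - 47138)*(35572 - 6385) = -47320*29187 = -1381128840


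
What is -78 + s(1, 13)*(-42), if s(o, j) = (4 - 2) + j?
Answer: -708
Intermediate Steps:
s(o, j) = 2 + j
-78 + s(1, 13)*(-42) = -78 + (2 + 13)*(-42) = -78 + 15*(-42) = -78 - 630 = -708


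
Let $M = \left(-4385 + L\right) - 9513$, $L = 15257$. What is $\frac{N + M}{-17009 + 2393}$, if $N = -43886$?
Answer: $\frac{42527}{14616} \approx 2.9096$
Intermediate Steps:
$M = 1359$ ($M = \left(-4385 + 15257\right) - 9513 = 10872 - 9513 = 1359$)
$\frac{N + M}{-17009 + 2393} = \frac{-43886 + 1359}{-17009 + 2393} = - \frac{42527}{-14616} = \left(-42527\right) \left(- \frac{1}{14616}\right) = \frac{42527}{14616}$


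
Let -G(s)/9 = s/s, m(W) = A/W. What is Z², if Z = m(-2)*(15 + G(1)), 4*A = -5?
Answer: 225/16 ≈ 14.063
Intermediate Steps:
A = -5/4 (A = (¼)*(-5) = -5/4 ≈ -1.2500)
m(W) = -5/(4*W)
G(s) = -9 (G(s) = -9*s/s = -9*1 = -9)
Z = 15/4 (Z = (-5/4/(-2))*(15 - 9) = -5/4*(-½)*6 = (5/8)*6 = 15/4 ≈ 3.7500)
Z² = (15/4)² = 225/16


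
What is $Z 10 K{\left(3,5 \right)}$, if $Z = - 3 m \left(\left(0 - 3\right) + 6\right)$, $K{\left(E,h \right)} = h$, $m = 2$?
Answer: $-900$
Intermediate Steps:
$Z = -18$ ($Z = \left(-3\right) 2 \left(\left(0 - 3\right) + 6\right) = - 6 \left(-3 + 6\right) = \left(-6\right) 3 = -18$)
$Z 10 K{\left(3,5 \right)} = \left(-18\right) 10 \cdot 5 = \left(-180\right) 5 = -900$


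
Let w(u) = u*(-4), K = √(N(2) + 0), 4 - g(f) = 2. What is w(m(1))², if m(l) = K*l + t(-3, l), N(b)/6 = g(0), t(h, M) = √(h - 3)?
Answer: 96 + 192*I*√2 ≈ 96.0 + 271.53*I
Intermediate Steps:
t(h, M) = √(-3 + h)
g(f) = 2 (g(f) = 4 - 1*2 = 4 - 2 = 2)
N(b) = 12 (N(b) = 6*2 = 12)
K = 2*√3 (K = √(12 + 0) = √12 = 2*√3 ≈ 3.4641)
m(l) = I*√6 + 2*l*√3 (m(l) = (2*√3)*l + √(-3 - 3) = 2*l*√3 + √(-6) = 2*l*√3 + I*√6 = I*√6 + 2*l*√3)
w(u) = -4*u
w(m(1))² = (-4*(I*√6 + 2*1*√3))² = (-4*(I*√6 + 2*√3))² = (-4*(2*√3 + I*√6))² = (-8*√3 - 4*I*√6)²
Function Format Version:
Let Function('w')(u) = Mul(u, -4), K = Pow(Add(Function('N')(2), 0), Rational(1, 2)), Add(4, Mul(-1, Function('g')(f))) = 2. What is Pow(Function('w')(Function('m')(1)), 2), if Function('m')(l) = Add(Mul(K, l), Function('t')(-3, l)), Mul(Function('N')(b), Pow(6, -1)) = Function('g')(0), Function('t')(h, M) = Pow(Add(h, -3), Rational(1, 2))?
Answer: Add(96, Mul(192, I, Pow(2, Rational(1, 2)))) ≈ Add(96.000, Mul(271.53, I))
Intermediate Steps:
Function('t')(h, M) = Pow(Add(-3, h), Rational(1, 2))
Function('g')(f) = 2 (Function('g')(f) = Add(4, Mul(-1, 2)) = Add(4, -2) = 2)
Function('N')(b) = 12 (Function('N')(b) = Mul(6, 2) = 12)
K = Mul(2, Pow(3, Rational(1, 2))) (K = Pow(Add(12, 0), Rational(1, 2)) = Pow(12, Rational(1, 2)) = Mul(2, Pow(3, Rational(1, 2))) ≈ 3.4641)
Function('m')(l) = Add(Mul(I, Pow(6, Rational(1, 2))), Mul(2, l, Pow(3, Rational(1, 2)))) (Function('m')(l) = Add(Mul(Mul(2, Pow(3, Rational(1, 2))), l), Pow(Add(-3, -3), Rational(1, 2))) = Add(Mul(2, l, Pow(3, Rational(1, 2))), Pow(-6, Rational(1, 2))) = Add(Mul(2, l, Pow(3, Rational(1, 2))), Mul(I, Pow(6, Rational(1, 2)))) = Add(Mul(I, Pow(6, Rational(1, 2))), Mul(2, l, Pow(3, Rational(1, 2)))))
Function('w')(u) = Mul(-4, u)
Pow(Function('w')(Function('m')(1)), 2) = Pow(Mul(-4, Add(Mul(I, Pow(6, Rational(1, 2))), Mul(2, 1, Pow(3, Rational(1, 2))))), 2) = Pow(Mul(-4, Add(Mul(I, Pow(6, Rational(1, 2))), Mul(2, Pow(3, Rational(1, 2))))), 2) = Pow(Mul(-4, Add(Mul(2, Pow(3, Rational(1, 2))), Mul(I, Pow(6, Rational(1, 2))))), 2) = Pow(Add(Mul(-8, Pow(3, Rational(1, 2))), Mul(-4, I, Pow(6, Rational(1, 2)))), 2)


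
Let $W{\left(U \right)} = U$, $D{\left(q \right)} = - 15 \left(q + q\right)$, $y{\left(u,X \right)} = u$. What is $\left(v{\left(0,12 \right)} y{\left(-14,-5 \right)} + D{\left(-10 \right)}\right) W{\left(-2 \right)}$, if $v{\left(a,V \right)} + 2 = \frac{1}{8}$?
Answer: $- \frac{1305}{2} \approx -652.5$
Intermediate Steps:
$v{\left(a,V \right)} = - \frac{15}{8}$ ($v{\left(a,V \right)} = -2 + \frac{1}{8} = - \frac{15}{8}$)
$D{\left(q \right)} = - 30 q$ ($D{\left(q \right)} = - 15 \cdot 2 q = - 30 q$)
$\left(v{\left(0,12 \right)} y{\left(-14,-5 \right)} + D{\left(-10 \right)}\right) W{\left(-2 \right)} = \left(\left(- \frac{15}{8}\right) \left(-14\right) - -300\right) \left(-2\right) = \left(\frac{105}{4} + 300\right) \left(-2\right) = \frac{1305}{4} \left(-2\right) = - \frac{1305}{2}$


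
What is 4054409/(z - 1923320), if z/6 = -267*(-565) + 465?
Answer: -4054409/1015400 ≈ -3.9929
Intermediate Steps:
z = 907920 (z = 6*(-267*(-565) + 465) = 6*(150855 + 465) = 6*151320 = 907920)
4054409/(z - 1923320) = 4054409/(907920 - 1923320) = 4054409/(-1015400) = 4054409*(-1/1015400) = -4054409/1015400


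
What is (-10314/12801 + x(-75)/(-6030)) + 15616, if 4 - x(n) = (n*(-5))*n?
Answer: 401659078577/25730010 ≈ 15611.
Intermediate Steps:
x(n) = 4 + 5*n**2 (x(n) = 4 - n*(-5)*n = 4 - (-5*n)*n = 4 - (-5)*n**2 = 4 + 5*n**2)
(-10314/12801 + x(-75)/(-6030)) + 15616 = (-10314/12801 + (4 + 5*(-75)**2)/(-6030)) + 15616 = (-10314*1/12801 + (4 + 5*5625)*(-1/6030)) + 15616 = (-3438/4267 + (4 + 28125)*(-1/6030)) + 15616 = (-3438/4267 + 28129*(-1/6030)) + 15616 = (-3438/4267 - 28129/6030) + 15616 = -140757583/25730010 + 15616 = 401659078577/25730010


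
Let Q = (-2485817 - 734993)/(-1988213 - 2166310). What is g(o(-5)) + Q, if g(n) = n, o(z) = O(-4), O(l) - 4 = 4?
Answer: 36456994/4154523 ≈ 8.7753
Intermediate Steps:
O(l) = 8 (O(l) = 4 + 4 = 8)
o(z) = 8
Q = 3220810/4154523 (Q = -3220810/(-4154523) = -3220810*(-1/4154523) = 3220810/4154523 ≈ 0.77525)
g(o(-5)) + Q = 8 + 3220810/4154523 = 36456994/4154523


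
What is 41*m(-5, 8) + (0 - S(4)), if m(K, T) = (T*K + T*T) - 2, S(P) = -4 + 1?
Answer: 905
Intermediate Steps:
S(P) = -3
m(K, T) = -2 + T² + K*T (m(K, T) = (K*T + T²) - 2 = (T² + K*T) - 2 = -2 + T² + K*T)
41*m(-5, 8) + (0 - S(4)) = 41*(-2 + 8² - 5*8) + (0 - 1*(-3)) = 41*(-2 + 64 - 40) + (0 + 3) = 41*22 + 3 = 902 + 3 = 905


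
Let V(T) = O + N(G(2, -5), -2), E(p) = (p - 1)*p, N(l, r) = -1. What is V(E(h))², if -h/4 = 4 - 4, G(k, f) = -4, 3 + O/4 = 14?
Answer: 1849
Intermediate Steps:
O = 44 (O = -12 + 4*14 = -12 + 56 = 44)
h = 0 (h = -4*(4 - 4) = -4*0 = 0)
E(p) = p*(-1 + p) (E(p) = (-1 + p)*p = p*(-1 + p))
V(T) = 43 (V(T) = 44 - 1 = 43)
V(E(h))² = 43² = 1849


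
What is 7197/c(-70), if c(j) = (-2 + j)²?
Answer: 2399/1728 ≈ 1.3883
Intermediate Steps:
7197/c(-70) = 7197/((-2 - 70)²) = 7197/((-72)²) = 7197/5184 = 7197*(1/5184) = 2399/1728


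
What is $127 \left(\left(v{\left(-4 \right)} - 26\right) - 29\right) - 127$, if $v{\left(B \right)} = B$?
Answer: $-7620$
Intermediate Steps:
$127 \left(\left(v{\left(-4 \right)} - 26\right) - 29\right) - 127 = 127 \left(\left(-4 - 26\right) - 29\right) - 127 = 127 \left(-30 - 29\right) - 127 = 127 \left(-59\right) - 127 = -7493 - 127 = -7620$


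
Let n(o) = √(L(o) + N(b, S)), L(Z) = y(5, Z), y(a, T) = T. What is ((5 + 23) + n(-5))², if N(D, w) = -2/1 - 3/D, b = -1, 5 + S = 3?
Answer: 780 + 112*I ≈ 780.0 + 112.0*I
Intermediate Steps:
S = -2 (S = -5 + 3 = -2)
L(Z) = Z
N(D, w) = -2 - 3/D (N(D, w) = -2*1 - 3/D = -2 - 3/D)
n(o) = √(1 + o) (n(o) = √(o + (-2 - 3/(-1))) = √(o + (-2 - 3*(-1))) = √(o + (-2 + 3)) = √(o + 1) = √(1 + o))
((5 + 23) + n(-5))² = ((5 + 23) + √(1 - 5))² = (28 + √(-4))² = (28 + 2*I)²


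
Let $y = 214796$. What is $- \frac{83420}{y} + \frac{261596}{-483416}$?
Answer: $- \frac{6032271071}{6489738946} \approx -0.92951$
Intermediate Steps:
$- \frac{83420}{y} + \frac{261596}{-483416} = - \frac{83420}{214796} + \frac{261596}{-483416} = \left(-83420\right) \frac{1}{214796} + 261596 \left(- \frac{1}{483416}\right) = - \frac{20855}{53699} - \frac{65399}{120854} = - \frac{6032271071}{6489738946}$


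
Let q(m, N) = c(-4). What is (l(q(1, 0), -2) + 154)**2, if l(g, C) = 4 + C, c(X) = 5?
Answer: 24336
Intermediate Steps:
q(m, N) = 5
(l(q(1, 0), -2) + 154)**2 = ((4 - 2) + 154)**2 = (2 + 154)**2 = 156**2 = 24336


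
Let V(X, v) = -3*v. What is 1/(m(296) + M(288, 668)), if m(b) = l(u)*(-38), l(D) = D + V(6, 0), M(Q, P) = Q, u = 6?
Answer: 1/60 ≈ 0.016667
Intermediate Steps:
l(D) = D (l(D) = D - 3*0 = D + 0 = D)
m(b) = -228 (m(b) = 6*(-38) = -228)
1/(m(296) + M(288, 668)) = 1/(-228 + 288) = 1/60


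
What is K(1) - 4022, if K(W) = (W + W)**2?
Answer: -4018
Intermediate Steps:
K(W) = 4*W**2 (K(W) = (2*W)**2 = 4*W**2)
K(1) - 4022 = 4*1**2 - 4022 = 4*1 - 4022 = 4 - 4022 = -4018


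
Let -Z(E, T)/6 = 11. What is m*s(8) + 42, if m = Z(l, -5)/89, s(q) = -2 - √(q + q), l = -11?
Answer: 4134/89 ≈ 46.449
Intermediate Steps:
Z(E, T) = -66 (Z(E, T) = -6*11 = -66)
s(q) = -2 - √2*√q (s(q) = -2 - √(2*q) = -2 - √2*√q)
m = -66/89 ≈ -0.74157
m*s(8) + 42 = -66*(-2 - √2*√8)/89 + 42 = -66*(-2 - √2*2*√2)/89 + 42 = -66*(-2 - 4)/89 + 42 = -66/89*(-6) + 42 = 396/89 + 42 = 4134/89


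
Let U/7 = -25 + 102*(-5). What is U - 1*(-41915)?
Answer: 38170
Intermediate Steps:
U = -3745 (U = 7*(-25 + 102*(-5)) = 7*(-25 - 510) = 7*(-535) = -3745)
U - 1*(-41915) = -3745 - 1*(-41915) = -3745 + 41915 = 38170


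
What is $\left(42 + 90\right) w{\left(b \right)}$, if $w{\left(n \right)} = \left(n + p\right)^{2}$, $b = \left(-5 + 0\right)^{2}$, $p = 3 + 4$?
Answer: $135168$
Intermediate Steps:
$p = 7$
$b = 25$ ($b = \left(-5\right)^{2} = 25$)
$w{\left(n \right)} = \left(7 + n\right)^{2}$ ($w{\left(n \right)} = \left(n + 7\right)^{2} = \left(7 + n\right)^{2}$)
$\left(42 + 90\right) w{\left(b \right)} = \left(42 + 90\right) \left(7 + 25\right)^{2} = 132 \cdot 32^{2} = 132 \cdot 1024 = 135168$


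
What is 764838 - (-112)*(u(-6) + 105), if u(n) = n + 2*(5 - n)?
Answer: 778390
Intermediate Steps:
u(n) = 10 - n (u(n) = n + (10 - 2*n) = 10 - n)
764838 - (-112)*(u(-6) + 105) = 764838 - (-112)*((10 - 1*(-6)) + 105) = 764838 - (-112)*((10 + 6) + 105) = 764838 - (-112)*(16 + 105) = 764838 - (-112)*121 = 764838 - 1*(-13552) = 764838 + 13552 = 778390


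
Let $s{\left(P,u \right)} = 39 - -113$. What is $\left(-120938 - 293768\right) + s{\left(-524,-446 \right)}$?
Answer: $-414554$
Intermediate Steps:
$s{\left(P,u \right)} = 152$ ($s{\left(P,u \right)} = 39 + 113 = 152$)
$\left(-120938 - 293768\right) + s{\left(-524,-446 \right)} = \left(-120938 - 293768\right) + 152 = -414706 + 152 = -414554$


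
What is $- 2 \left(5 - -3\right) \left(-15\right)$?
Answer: $240$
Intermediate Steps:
$- 2 \left(5 - -3\right) \left(-15\right) = - 2 \left(5 + 3\right) \left(-15\right) = \left(-2\right) 8 \left(-15\right) = \left(-16\right) \left(-15\right) = 240$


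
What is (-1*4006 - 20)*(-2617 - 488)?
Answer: 12500730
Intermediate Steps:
(-1*4006 - 20)*(-2617 - 488) = (-4006 - 20)*(-3105) = -4026*(-3105) = 12500730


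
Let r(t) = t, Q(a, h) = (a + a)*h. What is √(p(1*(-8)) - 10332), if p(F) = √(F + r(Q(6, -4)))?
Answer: √(-10332 + 2*I*√14) ≈ 0.0368 + 101.65*I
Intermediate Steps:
Q(a, h) = 2*a*h (Q(a, h) = (2*a)*h = 2*a*h)
p(F) = √(-48 + F) (p(F) = √(F + 2*6*(-4)) = √(F - 48) = √(-48 + F))
√(p(1*(-8)) - 10332) = √(√(-48 + 1*(-8)) - 10332) = √(√(-48 - 8) - 10332) = √(√(-56) - 10332) = √(2*I*√14 - 10332) = √(-10332 + 2*I*√14)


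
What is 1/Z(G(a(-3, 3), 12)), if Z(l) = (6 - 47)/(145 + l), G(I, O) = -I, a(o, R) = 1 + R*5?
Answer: -129/41 ≈ -3.1463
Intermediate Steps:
a(o, R) = 1 + 5*R
Z(l) = -41/(145 + l)
1/Z(G(a(-3, 3), 12)) = 1/(-41/(145 - (1 + 5*3))) = 1/(-41/(145 - (1 + 15))) = 1/(-41/(145 - 1*16)) = 1/(-41/(145 - 16)) = 1/(-41/129) = -129/41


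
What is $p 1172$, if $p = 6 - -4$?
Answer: $11720$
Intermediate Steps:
$p = 10$ ($p = 6 + 4 = 10$)
$p 1172 = 10 \cdot 1172 = 11720$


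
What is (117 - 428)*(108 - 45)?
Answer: -19593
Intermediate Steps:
(117 - 428)*(108 - 45) = -311*63 = -19593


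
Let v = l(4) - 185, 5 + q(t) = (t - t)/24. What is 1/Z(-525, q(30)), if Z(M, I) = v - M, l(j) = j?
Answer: 1/344 ≈ 0.0029070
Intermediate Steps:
q(t) = -5 (q(t) = -5 + (t - t)/24 = -5 + 0*(1/24) = -5 + 0 = -5)
v = -181 (v = 4 - 185 = -181)
Z(M, I) = -181 - M
1/Z(-525, q(30)) = 1/(-181 - 1*(-525)) = 1/(-181 + 525) = 1/344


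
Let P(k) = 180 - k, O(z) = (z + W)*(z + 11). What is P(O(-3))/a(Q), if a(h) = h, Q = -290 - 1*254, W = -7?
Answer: -65/136 ≈ -0.47794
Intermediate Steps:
Q = -544 (Q = -290 - 254 = -544)
O(z) = (-7 + z)*(11 + z) (O(z) = (z - 7)*(z + 11) = (-7 + z)*(11 + z))
P(O(-3))/a(Q) = (180 - (-77 + (-3)**2 + 4*(-3)))/(-544) = (180 - (-77 + 9 - 12))*(-1/544) = (180 - 1*(-80))*(-1/544) = (180 + 80)*(-1/544) = 260*(-1/544) = -65/136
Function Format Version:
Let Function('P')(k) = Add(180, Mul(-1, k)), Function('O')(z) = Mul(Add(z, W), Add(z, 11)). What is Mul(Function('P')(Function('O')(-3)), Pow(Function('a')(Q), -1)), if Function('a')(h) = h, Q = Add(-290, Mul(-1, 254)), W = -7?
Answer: Rational(-65, 136) ≈ -0.47794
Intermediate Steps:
Q = -544 (Q = Add(-290, -254) = -544)
Function('O')(z) = Mul(Add(-7, z), Add(11, z)) (Function('O')(z) = Mul(Add(z, -7), Add(z, 11)) = Mul(Add(-7, z), Add(11, z)))
Mul(Function('P')(Function('O')(-3)), Pow(Function('a')(Q), -1)) = Mul(Add(180, Mul(-1, Add(-77, Pow(-3, 2), Mul(4, -3)))), Pow(-544, -1)) = Mul(Add(180, Mul(-1, Add(-77, 9, -12))), Rational(-1, 544)) = Mul(Add(180, Mul(-1, -80)), Rational(-1, 544)) = Mul(Add(180, 80), Rational(-1, 544)) = Mul(260, Rational(-1, 544)) = Rational(-65, 136)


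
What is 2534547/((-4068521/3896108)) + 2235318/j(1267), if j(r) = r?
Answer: -12502364385952614/5154816107 ≈ -2.4254e+6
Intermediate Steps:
2534547/((-4068521/3896108)) + 2235318/j(1267) = 2534547/((-4068521/3896108)) + 2235318/1267 = 2534547/((-4068521*1/3896108)) + 2235318*(1/1267) = 2534547/(-4068521/3896108) + 2235318/1267 = 2534547*(-3896108/4068521) + 2235318/1267 = -9874868843076/4068521 + 2235318/1267 = -12502364385952614/5154816107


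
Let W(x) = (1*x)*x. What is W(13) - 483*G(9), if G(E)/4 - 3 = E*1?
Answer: -23015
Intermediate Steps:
G(E) = 12 + 4*E (G(E) = 12 + 4*(E*1) = 12 + 4*E)
W(x) = x**2 (W(x) = x*x = x**2)
W(13) - 483*G(9) = 13**2 - 483*(12 + 4*9) = 169 - 483*(12 + 36) = 169 - 483*48 = 169 - 23184 = -23015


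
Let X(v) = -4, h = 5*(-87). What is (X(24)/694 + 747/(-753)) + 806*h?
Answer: -30537166075/87097 ≈ -3.5061e+5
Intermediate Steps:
h = -435
(X(24)/694 + 747/(-753)) + 806*h = (-4/694 + 747/(-753)) + 806*(-435) = (-4*1/694 + 747*(-1/753)) - 350610 = (-2/347 - 249/251) - 350610 = -86905/87097 - 350610 = -30537166075/87097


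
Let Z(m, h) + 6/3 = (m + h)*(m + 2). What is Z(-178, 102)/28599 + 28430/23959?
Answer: 377832412/228401147 ≈ 1.6542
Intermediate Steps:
Z(m, h) = -2 + (2 + m)*(h + m) (Z(m, h) = -2 + (m + h)*(m + 2) = -2 + (h + m)*(2 + m) = -2 + (2 + m)*(h + m))
Z(-178, 102)/28599 + 28430/23959 = (-2 + (-178)**2 + 2*102 + 2*(-178) + 102*(-178))/28599 + 28430/23959 = (-2 + 31684 + 204 - 356 - 18156)*(1/28599) + 28430*(1/23959) = 13374*(1/28599) + 28430/23959 = 4458/9533 + 28430/23959 = 377832412/228401147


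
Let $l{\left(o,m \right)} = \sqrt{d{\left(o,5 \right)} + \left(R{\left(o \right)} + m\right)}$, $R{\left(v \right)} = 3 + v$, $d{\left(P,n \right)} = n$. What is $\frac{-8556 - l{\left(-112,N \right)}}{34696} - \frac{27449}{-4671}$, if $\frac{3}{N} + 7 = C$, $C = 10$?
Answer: $\frac{228101357}{40516254} - \frac{i \sqrt{103}}{34696} \approx 5.6299 - 0.00029251 i$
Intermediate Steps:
$N = 1$ ($N = \frac{3}{-7 + 10} = \frac{3}{3} = 3 \cdot \frac{1}{3} = 1$)
$l{\left(o,m \right)} = \sqrt{8 + m + o}$ ($l{\left(o,m \right)} = \sqrt{5 + \left(\left(3 + o\right) + m\right)} = \sqrt{5 + \left(3 + m + o\right)} = \sqrt{8 + m + o}$)
$\frac{-8556 - l{\left(-112,N \right)}}{34696} - \frac{27449}{-4671} = \frac{-8556 - \sqrt{8 + 1 - 112}}{34696} - \frac{27449}{-4671} = \left(-8556 - \sqrt{-103}\right) \frac{1}{34696} - - \frac{27449}{4671} = \left(-8556 - i \sqrt{103}\right) \frac{1}{34696} + \frac{27449}{4671} = \left(- \frac{2139}{8674} - \frac{i \sqrt{103}}{34696}\right) + \frac{27449}{4671} = \frac{228101357}{40516254} - \frac{i \sqrt{103}}{34696}$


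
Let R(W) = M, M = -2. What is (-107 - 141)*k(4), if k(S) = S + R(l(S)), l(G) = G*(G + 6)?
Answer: -496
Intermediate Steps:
l(G) = G*(6 + G)
R(W) = -2
k(S) = -2 + S (k(S) = S - 2 = -2 + S)
(-107 - 141)*k(4) = (-107 - 141)*(-2 + 4) = -248*2 = -496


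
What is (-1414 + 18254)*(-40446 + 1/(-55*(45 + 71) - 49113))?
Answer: -37796872762360/55493 ≈ -6.8111e+8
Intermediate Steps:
(-1414 + 18254)*(-40446 + 1/(-55*(45 + 71) - 49113)) = 16840*(-40446 + 1/(-55*116 - 49113)) = 16840*(-40446 + 1/(-6380 - 49113)) = 16840*(-40446 + 1/(-55493)) = 16840*(-40446 - 1/55493) = 16840*(-2244469879/55493) = -37796872762360/55493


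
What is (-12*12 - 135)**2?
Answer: 77841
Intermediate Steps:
(-12*12 - 135)**2 = (-144 - 135)**2 = (-279)**2 = 77841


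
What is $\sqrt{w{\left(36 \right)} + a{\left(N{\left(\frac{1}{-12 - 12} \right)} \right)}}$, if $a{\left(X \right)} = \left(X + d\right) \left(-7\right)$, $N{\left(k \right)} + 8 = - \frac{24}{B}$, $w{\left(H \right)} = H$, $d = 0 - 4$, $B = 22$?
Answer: $\frac{6 \sqrt{429}}{11} \approx 11.298$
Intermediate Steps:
$d = -4$
$N{\left(k \right)} = - \frac{100}{11}$ ($N{\left(k \right)} = -8 - \frac{24}{22} = -8 - \frac{12}{11} = - \frac{100}{11}$)
$a{\left(X \right)} = 28 - 7 X$ ($a{\left(X \right)} = \left(X - 4\right) \left(-7\right) = \left(-4 + X\right) \left(-7\right) = 28 - 7 X$)
$\sqrt{w{\left(36 \right)} + a{\left(N{\left(\frac{1}{-12 - 12} \right)} \right)}} = \sqrt{36 + \left(28 - - \frac{700}{11}\right)} = \sqrt{36 + \left(28 + \frac{700}{11}\right)} = \sqrt{36 + \frac{1008}{11}} = \sqrt{\frac{1404}{11}} = \frac{6 \sqrt{429}}{11}$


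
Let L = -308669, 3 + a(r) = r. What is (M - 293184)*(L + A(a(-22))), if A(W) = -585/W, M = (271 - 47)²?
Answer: 375016749824/5 ≈ 7.5003e+10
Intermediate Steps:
a(r) = -3 + r
M = 50176 (M = 224² = 50176)
(M - 293184)*(L + A(a(-22))) = (50176 - 293184)*(-308669 - 585/(-3 - 22)) = -243008*(-308669 - 585/(-25)) = -243008*(-308669 - 585*(-1/25)) = -243008*(-308669 + 117/5) = -243008*(-1543228/5) = 375016749824/5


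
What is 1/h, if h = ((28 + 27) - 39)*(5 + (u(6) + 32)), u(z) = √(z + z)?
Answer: 37/21712 - √3/10856 ≈ 0.0015446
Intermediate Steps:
u(z) = √2*√z (u(z) = √(2*z) = √2*√z)
h = 592 + 32*√3 (h = ((28 + 27) - 39)*(5 + (√2*√6 + 32)) = (55 - 39)*(5 + (2*√3 + 32)) = 16*(5 + (32 + 2*√3)) = 16*(37 + 2*√3) = 592 + 32*√3 ≈ 647.43)
1/h = 1/(592 + 32*√3)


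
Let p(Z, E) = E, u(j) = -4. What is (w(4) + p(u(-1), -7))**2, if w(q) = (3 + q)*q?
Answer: 441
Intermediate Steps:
w(q) = q*(3 + q)
(w(4) + p(u(-1), -7))**2 = (4*(3 + 4) - 7)**2 = (4*7 - 7)**2 = (28 - 7)**2 = 21**2 = 441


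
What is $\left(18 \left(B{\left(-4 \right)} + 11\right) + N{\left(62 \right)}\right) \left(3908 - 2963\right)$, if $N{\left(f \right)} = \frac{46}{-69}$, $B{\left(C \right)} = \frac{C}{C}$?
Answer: $203490$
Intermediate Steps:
$B{\left(C \right)} = 1$
$N{\left(f \right)} = - \frac{2}{3}$ ($N{\left(f \right)} = 46 \left(- \frac{1}{69}\right) = - \frac{2}{3}$)
$\left(18 \left(B{\left(-4 \right)} + 11\right) + N{\left(62 \right)}\right) \left(3908 - 2963\right) = \left(18 \left(1 + 11\right) - \frac{2}{3}\right) \left(3908 - 2963\right) = \left(18 \cdot 12 - \frac{2}{3}\right) 945 = \left(216 - \frac{2}{3}\right) 945 = \frac{646}{3} \cdot 945 = 203490$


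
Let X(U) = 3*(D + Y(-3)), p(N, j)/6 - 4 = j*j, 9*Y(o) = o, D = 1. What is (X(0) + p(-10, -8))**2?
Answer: 168100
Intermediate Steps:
Y(o) = o/9
p(N, j) = 24 + 6*j**2 (p(N, j) = 24 + 6*(j*j) = 24 + 6*j**2)
X(U) = 2 (X(U) = 3*(1 + (1/9)*(-3)) = 3*(1 - 1/3) = 3*(2/3) = 2)
(X(0) + p(-10, -8))**2 = (2 + (24 + 6*(-8)**2))**2 = (2 + (24 + 6*64))**2 = (2 + (24 + 384))**2 = (2 + 408)**2 = 410**2 = 168100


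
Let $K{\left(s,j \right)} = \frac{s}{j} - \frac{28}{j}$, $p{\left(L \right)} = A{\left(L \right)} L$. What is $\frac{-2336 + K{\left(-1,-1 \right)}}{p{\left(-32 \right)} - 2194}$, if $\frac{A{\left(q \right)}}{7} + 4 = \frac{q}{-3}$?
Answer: $\frac{6921}{11062} \approx 0.62566$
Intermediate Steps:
$A{\left(q \right)} = -28 - \frac{7 q}{3}$ ($A{\left(q \right)} = -28 + 7 \frac{q}{-3} = -28 + 7 q \left(- \frac{1}{3}\right) = -28 + 7 \left(- \frac{q}{3}\right) = -28 - \frac{7 q}{3}$)
$p{\left(L \right)} = L \left(-28 - \frac{7 L}{3}\right)$ ($p{\left(L \right)} = \left(-28 - \frac{7 L}{3}\right) L = L \left(-28 - \frac{7 L}{3}\right)$)
$K{\left(s,j \right)} = - \frac{28}{j} + \frac{s}{j}$
$\frac{-2336 + K{\left(-1,-1 \right)}}{p{\left(-32 \right)} - 2194} = \frac{-2336 + \frac{-28 - 1}{-1}}{\left(- \frac{7}{3}\right) \left(-32\right) \left(12 - 32\right) - 2194} = \frac{-2336 - -29}{\left(- \frac{7}{3}\right) \left(-32\right) \left(-20\right) - 2194} = \frac{-2336 + 29}{- \frac{4480}{3} - 2194} = - \frac{2307}{- \frac{11062}{3}} = \left(-2307\right) \left(- \frac{3}{11062}\right) = \frac{6921}{11062}$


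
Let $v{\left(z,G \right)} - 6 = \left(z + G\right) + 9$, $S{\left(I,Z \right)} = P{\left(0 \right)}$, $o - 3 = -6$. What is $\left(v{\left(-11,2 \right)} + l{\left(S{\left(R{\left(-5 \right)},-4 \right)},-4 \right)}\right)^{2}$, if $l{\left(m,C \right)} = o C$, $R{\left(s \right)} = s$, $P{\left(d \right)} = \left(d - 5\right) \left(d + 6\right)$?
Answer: $324$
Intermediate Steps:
$o = -3$ ($o = 3 - 6 = -3$)
$P{\left(d \right)} = \left(-5 + d\right) \left(6 + d\right)$
$S{\left(I,Z \right)} = -30$ ($S{\left(I,Z \right)} = -30 + 0 + 0^{2} = -30 + 0 + 0 = -30$)
$v{\left(z,G \right)} = 15 + G + z$ ($v{\left(z,G \right)} = 6 + \left(\left(z + G\right) + 9\right) = 6 + \left(\left(G + z\right) + 9\right) = 6 + \left(9 + G + z\right) = 15 + G + z$)
$l{\left(m,C \right)} = - 3 C$
$\left(v{\left(-11,2 \right)} + l{\left(S{\left(R{\left(-5 \right)},-4 \right)},-4 \right)}\right)^{2} = \left(\left(15 + 2 - 11\right) - -12\right)^{2} = \left(6 + 12\right)^{2} = 18^{2} = 324$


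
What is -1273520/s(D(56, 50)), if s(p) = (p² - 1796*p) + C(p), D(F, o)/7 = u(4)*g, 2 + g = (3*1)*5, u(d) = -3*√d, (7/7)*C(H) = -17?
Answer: -254704/255743 ≈ -0.99594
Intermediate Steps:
C(H) = -17
g = 13 (g = -2 + (3*1)*5 = -2 + 3*5 = -2 + 15 = 13)
D(F, o) = -546 (D(F, o) = 7*(-3*√4*13) = 7*(-3*2*13) = 7*(-6*13) = 7*(-78) = -546)
s(p) = -17 + p² - 1796*p (s(p) = (p² - 1796*p) - 17 = -17 + p² - 1796*p)
-1273520/s(D(56, 50)) = -1273520/(-17 + (-546)² - 1796*(-546)) = -1273520/(-17 + 298116 + 980616) = -1273520/1278715 = -1273520*1/1278715 = -254704/255743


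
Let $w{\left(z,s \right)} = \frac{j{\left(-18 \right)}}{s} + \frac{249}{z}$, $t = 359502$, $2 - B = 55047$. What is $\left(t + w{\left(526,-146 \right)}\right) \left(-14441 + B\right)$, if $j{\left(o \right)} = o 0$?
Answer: $- \frac{6569842271643}{263} \approx -2.498 \cdot 10^{10}$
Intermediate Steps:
$B = -55045$ ($B = 2 - 55047 = -55045$)
$j{\left(o \right)} = 0$
$w{\left(z,s \right)} = \frac{249}{z}$ ($w{\left(z,s \right)} = \frac{0}{s} + \frac{249}{z} = 0 + \frac{249}{z} = \frac{249}{z}$)
$\left(t + w{\left(526,-146 \right)}\right) \left(-14441 + B\right) = \left(359502 + \frac{249}{526}\right) \left(-14441 - 55045\right) = \left(359502 + 249 \cdot \frac{1}{526}\right) \left(-69486\right) = \left(359502 + \frac{249}{526}\right) \left(-69486\right) = \frac{189098301}{526} \left(-69486\right) = - \frac{6569842271643}{263}$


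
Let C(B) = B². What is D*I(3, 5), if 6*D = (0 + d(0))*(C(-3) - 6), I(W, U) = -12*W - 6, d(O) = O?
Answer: 0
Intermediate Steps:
I(W, U) = -6 - 12*W
D = 0 (D = ((0 + 0)*((-3)² - 6))/6 = (0*(9 - 6))/6 = (0*3)/6 = (⅙)*0 = 0)
D*I(3, 5) = 0*(-6 - 12*3) = 0*(-6 - 36) = 0*(-42) = 0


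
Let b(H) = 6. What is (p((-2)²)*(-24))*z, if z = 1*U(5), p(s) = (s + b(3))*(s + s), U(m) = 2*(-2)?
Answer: 7680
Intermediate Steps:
U(m) = -4
p(s) = 2*s*(6 + s) (p(s) = (s + 6)*(s + s) = (6 + s)*(2*s) = 2*s*(6 + s))
z = -4 (z = 1*(-4) = -4)
(p((-2)²)*(-24))*z = ((2*(-2)²*(6 + (-2)²))*(-24))*(-4) = ((2*4*(6 + 4))*(-24))*(-4) = ((2*4*10)*(-24))*(-4) = (80*(-24))*(-4) = -1920*(-4) = 7680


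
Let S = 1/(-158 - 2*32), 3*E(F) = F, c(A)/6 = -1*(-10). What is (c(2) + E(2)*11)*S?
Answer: -101/333 ≈ -0.30330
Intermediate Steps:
c(A) = 60 (c(A) = 6*(-1*(-10)) = 6*10 = 60)
E(F) = F/3
S = -1/222 (S = 1/(-158 - 64) = 1/(-222) = -1/222 ≈ -0.0045045)
(c(2) + E(2)*11)*S = (60 + ((1/3)*2)*11)*(-1/222) = (60 + (2/3)*11)*(-1/222) = (60 + 22/3)*(-1/222) = (202/3)*(-1/222) = -101/333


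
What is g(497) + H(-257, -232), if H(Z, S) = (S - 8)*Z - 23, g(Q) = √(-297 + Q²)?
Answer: 61657 + 2*√61678 ≈ 62154.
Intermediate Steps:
H(Z, S) = -23 + Z*(-8 + S) (H(Z, S) = (-8 + S)*Z - 23 = Z*(-8 + S) - 23 = -23 + Z*(-8 + S))
g(497) + H(-257, -232) = √(-297 + 497²) + (-23 - 8*(-257) - 232*(-257)) = √(-297 + 247009) + (-23 + 2056 + 59624) = √246712 + 61657 = 2*√61678 + 61657 = 61657 + 2*√61678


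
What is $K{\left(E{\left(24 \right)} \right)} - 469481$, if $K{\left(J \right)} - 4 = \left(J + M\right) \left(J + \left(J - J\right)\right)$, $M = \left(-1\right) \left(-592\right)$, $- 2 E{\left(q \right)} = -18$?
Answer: $-464068$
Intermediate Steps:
$E{\left(q \right)} = 9$ ($E{\left(q \right)} = \left(- \frac{1}{2}\right) \left(-18\right) = 9$)
$M = 592$
$K{\left(J \right)} = 4 + J \left(592 + J\right)$ ($K{\left(J \right)} = 4 + \left(J + 592\right) \left(J + \left(J - J\right)\right) = 4 + \left(592 + J\right) \left(J + 0\right) = 4 + \left(592 + J\right) J = 4 + J \left(592 + J\right)$)
$K{\left(E{\left(24 \right)} \right)} - 469481 = \left(4 + 9^{2} + 592 \cdot 9\right) - 469481 = \left(4 + 81 + 5328\right) - 469481 = 5413 - 469481 = -464068$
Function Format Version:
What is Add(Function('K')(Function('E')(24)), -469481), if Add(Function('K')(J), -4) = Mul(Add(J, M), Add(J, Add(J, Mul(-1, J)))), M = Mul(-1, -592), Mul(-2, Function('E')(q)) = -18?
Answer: -464068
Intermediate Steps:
Function('E')(q) = 9 (Function('E')(q) = Mul(Rational(-1, 2), -18) = 9)
M = 592
Function('K')(J) = Add(4, Mul(J, Add(592, J))) (Function('K')(J) = Add(4, Mul(Add(J, 592), Add(J, Add(J, Mul(-1, J))))) = Add(4, Mul(Add(592, J), Add(J, 0))) = Add(4, Mul(Add(592, J), J)) = Add(4, Mul(J, Add(592, J))))
Add(Function('K')(Function('E')(24)), -469481) = Add(Add(4, Pow(9, 2), Mul(592, 9)), -469481) = Add(Add(4, 81, 5328), -469481) = Add(5413, -469481) = -464068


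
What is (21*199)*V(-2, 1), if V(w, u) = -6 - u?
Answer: -29253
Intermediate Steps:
(21*199)*V(-2, 1) = (21*199)*(-6 - 1*1) = 4179*(-6 - 1) = 4179*(-7) = -29253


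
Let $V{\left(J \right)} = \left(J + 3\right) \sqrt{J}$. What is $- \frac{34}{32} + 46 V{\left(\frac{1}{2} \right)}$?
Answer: $- \frac{17}{16} + \frac{161 \sqrt{2}}{2} \approx 112.78$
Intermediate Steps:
$V{\left(J \right)} = \sqrt{J} \left(3 + J\right)$ ($V{\left(J \right)} = \left(3 + J\right) \sqrt{J} = \sqrt{J} \left(3 + J\right)$)
$- \frac{34}{32} + 46 V{\left(\frac{1}{2} \right)} = - \frac{34}{32} + 46 \sqrt{\frac{1}{2}} \left(3 + \frac{1}{2}\right) = \left(-34\right) \frac{1}{32} + 46 \frac{3 + \frac{1}{2}}{\sqrt{2}} = - \frac{17}{16} + 46 \frac{\sqrt{2}}{2} \cdot \frac{7}{2} = - \frac{17}{16} + 46 \frac{7 \sqrt{2}}{4} = - \frac{17}{16} + \frac{161 \sqrt{2}}{2}$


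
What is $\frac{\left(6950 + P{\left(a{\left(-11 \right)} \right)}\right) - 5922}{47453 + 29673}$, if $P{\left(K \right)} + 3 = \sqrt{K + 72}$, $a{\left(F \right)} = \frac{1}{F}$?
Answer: $\frac{1025}{77126} + \frac{\sqrt{8701}}{848386} \approx 0.0134$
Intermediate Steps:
$P{\left(K \right)} = -3 + \sqrt{72 + K}$ ($P{\left(K \right)} = -3 + \sqrt{K + 72} = -3 + \sqrt{72 + K}$)
$\frac{\left(6950 + P{\left(a{\left(-11 \right)} \right)}\right) - 5922}{47453 + 29673} = \frac{\left(6950 - \left(3 - \sqrt{72 + \frac{1}{-11}}\right)\right) - 5922}{47453 + 29673} = \frac{\left(6950 - \left(3 - \sqrt{72 - \frac{1}{11}}\right)\right) - 5922}{77126} = \left(\left(6950 - \left(3 - \sqrt{\frac{791}{11}}\right)\right) - 5922\right) \frac{1}{77126} = \left(\left(6950 - \left(3 - \frac{\sqrt{8701}}{11}\right)\right) - 5922\right) \frac{1}{77126} = \left(\left(6947 + \frac{\sqrt{8701}}{11}\right) - 5922\right) \frac{1}{77126} = \left(1025 + \frac{\sqrt{8701}}{11}\right) \frac{1}{77126} = \frac{1025}{77126} + \frac{\sqrt{8701}}{848386}$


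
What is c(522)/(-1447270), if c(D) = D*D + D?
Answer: -136503/723635 ≈ -0.18864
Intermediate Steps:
c(D) = D + D² (c(D) = D² + D = D + D²)
c(522)/(-1447270) = (522*(1 + 522))/(-1447270) = (522*523)*(-1/1447270) = 273006*(-1/1447270) = -136503/723635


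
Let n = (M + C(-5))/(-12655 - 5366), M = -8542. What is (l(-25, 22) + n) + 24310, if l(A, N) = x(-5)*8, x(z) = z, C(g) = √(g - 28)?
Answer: 437378212/18021 - I*√33/18021 ≈ 24270.0 - 0.00031877*I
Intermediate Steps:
C(g) = √(-28 + g)
l(A, N) = -40 (l(A, N) = -5*8 = -40)
n = 8542/18021 - I*√33/18021 (n = (-8542 + √(-28 - 5))/(-12655 - 5366) = (-8542 + √(-33))/(-18021) = (-8542 + I*√33)*(-1/18021) = 8542/18021 - I*√33/18021 ≈ 0.474 - 0.00031877*I)
(l(-25, 22) + n) + 24310 = (-40 + (8542/18021 - I*√33/18021)) + 24310 = (-712298/18021 - I*√33/18021) + 24310 = 437378212/18021 - I*√33/18021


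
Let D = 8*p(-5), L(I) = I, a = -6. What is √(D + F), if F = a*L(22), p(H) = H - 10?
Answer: 6*I*√7 ≈ 15.875*I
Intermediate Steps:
p(H) = -10 + H
F = -132 (F = -6*22 = -132)
D = -120 (D = 8*(-10 - 5) = 8*(-15) = -120)
√(D + F) = √(-120 - 132) = √(-252) = 6*I*√7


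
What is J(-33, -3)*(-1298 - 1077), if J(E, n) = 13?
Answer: -30875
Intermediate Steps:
J(-33, -3)*(-1298 - 1077) = 13*(-1298 - 1077) = 13*(-2375) = -30875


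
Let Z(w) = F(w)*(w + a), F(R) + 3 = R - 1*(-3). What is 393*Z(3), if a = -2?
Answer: 1179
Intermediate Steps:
F(R) = R (F(R) = -3 + (R - 1*(-3)) = -3 + (R + 3) = -3 + (3 + R) = R)
Z(w) = w*(-2 + w) (Z(w) = w*(w - 2) = w*(-2 + w))
393*Z(3) = 393*(3*(-2 + 3)) = 393*(3*1) = 393*3 = 1179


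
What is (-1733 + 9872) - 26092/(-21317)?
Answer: 173525155/21317 ≈ 8140.2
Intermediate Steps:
(-1733 + 9872) - 26092/(-21317) = 8139 - 26092*(-1/21317) = 8139 + 26092/21317 = 173525155/21317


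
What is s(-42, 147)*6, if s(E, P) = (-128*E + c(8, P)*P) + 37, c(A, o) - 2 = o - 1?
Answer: 163014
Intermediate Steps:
c(A, o) = 1 + o (c(A, o) = 2 + (o - 1) = 2 + (-1 + o) = 1 + o)
s(E, P) = 37 - 128*E + P*(1 + P) (s(E, P) = (-128*E + (1 + P)*P) + 37 = (-128*E + P*(1 + P)) + 37 = 37 - 128*E + P*(1 + P))
s(-42, 147)*6 = (37 - 128*(-42) + 147*(1 + 147))*6 = (37 + 5376 + 147*148)*6 = (37 + 5376 + 21756)*6 = 27169*6 = 163014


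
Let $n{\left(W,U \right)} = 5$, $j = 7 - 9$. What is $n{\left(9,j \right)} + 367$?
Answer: $372$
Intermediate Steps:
$j = -2$
$n{\left(9,j \right)} + 367 = 5 + 367 = 372$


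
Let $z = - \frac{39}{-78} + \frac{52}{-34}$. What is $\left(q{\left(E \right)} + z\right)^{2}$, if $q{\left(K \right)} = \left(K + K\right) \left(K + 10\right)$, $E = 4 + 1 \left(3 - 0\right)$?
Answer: $\frac{64915249}{1156} \approx 56155.0$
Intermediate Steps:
$E = 7$ ($E = 4 + 1 \left(3 + 0\right) = 4 + 1 \cdot 3 = 4 + 3 = 7$)
$q{\left(K \right)} = 2 K \left(10 + K\right)$
$z = - \frac{35}{34}$ ($z = \left(-39\right) \left(- \frac{1}{78}\right) + 52 \left(- \frac{1}{34}\right) = \frac{1}{2} - \frac{26}{17} = - \frac{35}{34} \approx -1.0294$)
$\left(q{\left(E \right)} + z\right)^{2} = \left(2 \cdot 7 \left(10 + 7\right) - \frac{35}{34}\right)^{2} = \left(2 \cdot 7 \cdot 17 - \frac{35}{34}\right)^{2} = \left(238 - \frac{35}{34}\right)^{2} = \left(\frac{8057}{34}\right)^{2} = \frac{64915249}{1156}$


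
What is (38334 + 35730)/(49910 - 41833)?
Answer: 74064/8077 ≈ 9.1697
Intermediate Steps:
(38334 + 35730)/(49910 - 41833) = 74064/8077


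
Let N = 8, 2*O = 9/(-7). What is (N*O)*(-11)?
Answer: 396/7 ≈ 56.571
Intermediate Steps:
O = -9/14 (O = (9/(-7))/2 = (9*(-⅐))/2 = (½)*(-9/7) = -9/14 ≈ -0.64286)
(N*O)*(-11) = (8*(-9/14))*(-11) = -36/7*(-11) = 396/7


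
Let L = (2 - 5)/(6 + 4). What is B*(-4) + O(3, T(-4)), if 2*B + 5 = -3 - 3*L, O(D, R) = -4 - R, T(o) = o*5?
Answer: 151/5 ≈ 30.200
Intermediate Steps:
T(o) = 5*o
L = -3/10 ≈ -0.30000
B = -71/20 (B = -5/2 + (-3 - 3*(-3/10))/2 = -5/2 + (-3 + 9/10)/2 = -5/2 + (½)*(-21/10) = -5/2 - 21/20 = -71/20 ≈ -3.5500)
B*(-4) + O(3, T(-4)) = -71/20*(-4) + (-4 - 5*(-4)) = 71/5 + (-4 - 1*(-20)) = 71/5 + (-4 + 20) = 71/5 + 16 = 151/5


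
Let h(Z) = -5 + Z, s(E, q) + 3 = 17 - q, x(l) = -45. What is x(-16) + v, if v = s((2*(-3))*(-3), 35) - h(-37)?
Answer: -24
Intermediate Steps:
s(E, q) = 14 - q (s(E, q) = -3 + (17 - q) = 14 - q)
v = 21 (v = (14 - 1*35) - (-5 - 37) = (14 - 35) - 1*(-42) = -21 + 42 = 21)
x(-16) + v = -45 + 21 = -24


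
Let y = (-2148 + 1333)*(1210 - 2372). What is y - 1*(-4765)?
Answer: 951795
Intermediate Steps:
y = 947030 (y = -815*(-1162) = 947030)
y - 1*(-4765) = 947030 - 1*(-4765) = 947030 + 4765 = 951795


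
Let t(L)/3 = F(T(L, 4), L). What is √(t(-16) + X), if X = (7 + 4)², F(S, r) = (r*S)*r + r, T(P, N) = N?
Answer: √3145 ≈ 56.080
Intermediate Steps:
F(S, r) = r + S*r² (F(S, r) = (S*r)*r + r = S*r² + r = r + S*r²)
t(L) = 3*L*(1 + 4*L) (t(L) = 3*(L*(1 + 4*L)) = 3*L*(1 + 4*L))
X = 121 (X = 11² = 121)
√(t(-16) + X) = √(3*(-16)*(1 + 4*(-16)) + 121) = √(3*(-16)*(1 - 64) + 121) = √(3*(-16)*(-63) + 121) = √(3024 + 121) = √3145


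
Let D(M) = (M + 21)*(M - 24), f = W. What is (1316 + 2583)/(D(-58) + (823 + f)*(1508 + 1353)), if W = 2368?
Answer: 3899/9132485 ≈ 0.00042694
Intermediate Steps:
f = 2368
D(M) = (-24 + M)*(21 + M) (D(M) = (21 + M)*(-24 + M) = (-24 + M)*(21 + M))
(1316 + 2583)/(D(-58) + (823 + f)*(1508 + 1353)) = (1316 + 2583)/((-504 + (-58)² - 3*(-58)) + (823 + 2368)*(1508 + 1353)) = 3899/((-504 + 3364 + 174) + 3191*2861) = 3899/(3034 + 9129451) = 3899/9132485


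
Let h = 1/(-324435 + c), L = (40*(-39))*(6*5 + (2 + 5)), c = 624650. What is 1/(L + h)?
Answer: -300215/17328409799 ≈ -1.7325e-5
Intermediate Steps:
L = -57720 (L = -1560*(30 + 7) = -1560*37 = -57720)
h = 1/300215 (h = 1/(-324435 + 624650) = 1/300215 ≈ 3.3309e-6)
1/(L + h) = 1/(-57720 + 1/300215) = 1/(-17328409799/300215) = -300215/17328409799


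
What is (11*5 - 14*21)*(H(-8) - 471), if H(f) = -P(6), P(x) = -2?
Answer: 112091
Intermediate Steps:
H(f) = 2 (H(f) = -1*(-2) = 2)
(11*5 - 14*21)*(H(-8) - 471) = (11*5 - 14*21)*(2 - 471) = (55 - 294)*(-469) = -239*(-469) = 112091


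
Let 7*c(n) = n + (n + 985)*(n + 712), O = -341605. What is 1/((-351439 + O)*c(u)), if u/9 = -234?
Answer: -7/1081542288992 ≈ -6.4722e-12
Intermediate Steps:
u = -2106 (u = 9*(-234) = -2106)
c(n) = n/7 + (712 + n)*(985 + n)/7 (c(n) = (n + (n + 985)*(n + 712))/7 = (n + (985 + n)*(712 + n))/7 = (n + (712 + n)*(985 + n))/7 = n/7 + (712 + n)*(985 + n)/7)
1/((-351439 + O)*c(u)) = 1/((-351439 - 341605)*(701320/7 + (⅐)*(-2106)² + (1698/7)*(-2106))) = 1/((-693044)*(701320/7 + (⅐)*4435236 - 3575988/7)) = -1/(693044*(701320/7 + 4435236/7 - 3575988/7)) = -1/(693044*1560568/7) = -1/693044*7/1560568 = -7/1081542288992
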